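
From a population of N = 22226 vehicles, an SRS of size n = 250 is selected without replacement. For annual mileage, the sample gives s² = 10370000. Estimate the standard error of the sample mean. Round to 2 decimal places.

202.52

Under SRS without replacement, Var(ȳ) = (1 − f)·s²/n with f = n/N = 250/22226 = 0.01124809.
Var(ȳ) = (1 − 0.01124809)·10370000/250 = 0.98875191·41480 = 41013.429.
SE(ȳ) = √(41013.429) = 202.52.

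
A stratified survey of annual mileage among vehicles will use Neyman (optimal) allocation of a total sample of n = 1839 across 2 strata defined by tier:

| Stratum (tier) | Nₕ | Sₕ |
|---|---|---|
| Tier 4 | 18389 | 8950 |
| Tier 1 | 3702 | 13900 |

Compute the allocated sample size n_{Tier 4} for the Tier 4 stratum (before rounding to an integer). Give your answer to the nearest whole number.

Neyman allocation: nₕ = n·NₕSₕ / Σⱼ NⱼSⱼ.
Σ NⱼSⱼ = 18389·8950 + 3702·13900 = 2.1603935 × 10^8.
n_{Tier 4} = 1839·18389·8950 / (2.1603935 × 10^8) = 1401.

1401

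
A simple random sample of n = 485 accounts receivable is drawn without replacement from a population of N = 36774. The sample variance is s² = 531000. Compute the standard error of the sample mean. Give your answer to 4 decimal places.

Under SRS without replacement, Var(ȳ) = (1 − f)·s²/n with f = n/N = 485/36774 = 0.01318867.
Var(ȳ) = (1 − 0.01318867)·531000/485 = 0.98681133·1094.8454 = 1080.4058.
SE(ȳ) = √(1080.4058) = 32.8695.

32.8695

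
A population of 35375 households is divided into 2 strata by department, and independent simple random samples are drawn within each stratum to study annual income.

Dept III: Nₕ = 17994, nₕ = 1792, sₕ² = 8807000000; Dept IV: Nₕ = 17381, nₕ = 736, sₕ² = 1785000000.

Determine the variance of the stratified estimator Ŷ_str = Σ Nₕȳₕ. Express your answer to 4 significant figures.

2.134 × 10^15

Var(Ŷ_str) = Σₕ Nₕ²(1 − fₕ)sₕ²/nₕ.
Dept III: 17994²·(1 − 1792/17994)·8807000000/1792 = 1.4328025 × 10^15.
Dept IV: 17381²·(1 − 736/17381)·1785000000/736 = 7.0164747 × 10^14.
Sum = 2.13445 × 10^15.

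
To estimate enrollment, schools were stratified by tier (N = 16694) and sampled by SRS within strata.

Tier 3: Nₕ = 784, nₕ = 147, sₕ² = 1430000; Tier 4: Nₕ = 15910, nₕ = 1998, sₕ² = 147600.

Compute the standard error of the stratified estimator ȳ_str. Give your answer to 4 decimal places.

Var(ȳ_str) = Σₕ Wₕ²(1 − fₕ)sₕ²/nₕ with Wₕ = Nₕ/N, N = 16694.
Tier 3: Wₕ = 0.04696298; term = 0.04696298²·(1 − 0.18750000)·1430000/147 = 17.432247.
Tier 4: Wₕ = 0.95303702; term = 0.95303702²·(1 − 0.12558140)·147600/1998 = 58.671853.
Sum = 76.1041.
SE = √(76.1041) = 8.7238.

8.7238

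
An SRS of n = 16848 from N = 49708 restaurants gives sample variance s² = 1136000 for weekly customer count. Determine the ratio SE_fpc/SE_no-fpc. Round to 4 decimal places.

0.8131

f = n/N = 16848/49708 = 0.33893941.
SE_no-fpc = √(s²/n) = 8.211358; SE_fpc = √((1−f)s²/n) = 6.6762966.
Ratio = √(1−f) = 0.81305633.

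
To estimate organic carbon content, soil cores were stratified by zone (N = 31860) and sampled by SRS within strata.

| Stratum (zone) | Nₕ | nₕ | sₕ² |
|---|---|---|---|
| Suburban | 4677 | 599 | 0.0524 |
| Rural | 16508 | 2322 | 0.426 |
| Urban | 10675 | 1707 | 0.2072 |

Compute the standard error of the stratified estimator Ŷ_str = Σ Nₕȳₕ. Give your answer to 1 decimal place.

Var(Ŷ_str) = Σₕ Nₕ²(1 − fₕ)sₕ²/nₕ.
Suburban: 4677²·(1 − 599/4677)·0.0524/599 = 1668.4725.
Rural: 16508²·(1 − 2322/16508)·0.426/2322 = 42963.712.
Urban: 10675²·(1 − 1707/10675)·0.2072/1707 = 11620.363.
Sum = 56252.548.
SE = √(56252.548) = 237.2.

237.2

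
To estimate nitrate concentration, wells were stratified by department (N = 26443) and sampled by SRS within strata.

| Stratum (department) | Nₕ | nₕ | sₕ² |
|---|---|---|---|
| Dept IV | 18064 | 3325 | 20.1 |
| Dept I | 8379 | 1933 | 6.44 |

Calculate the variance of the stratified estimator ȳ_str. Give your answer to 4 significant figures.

0.002559

Var(ȳ_str) = Σₕ Wₕ²(1 − fₕ)sₕ²/nₕ with Wₕ = Nₕ/N, N = 26443.
Dept IV: Wₕ = 0.68312975; term = 0.68312975²·(1 − 0.18406776)·20.1/3325 = 0.0023017858.
Dept I: Wₕ = 0.31687025; term = 0.31687025²·(1 − 0.23069579)·6.44/1933 = 2.573446 × 10^-4.
Sum = 0.0025591304.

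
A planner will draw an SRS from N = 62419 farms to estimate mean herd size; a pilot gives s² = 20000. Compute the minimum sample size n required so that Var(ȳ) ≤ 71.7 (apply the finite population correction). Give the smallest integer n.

278

Without fpc, n₀ = s²/D = 20000/71.7 = 278.9400.
With fpc, (1 − n/N)·s²/n ≤ D requires n ≥ n₀/(1 + n₀/N) = 278.9400/(1 + 278.9400/62419) = 277.6990.
Rounding up, n = 278.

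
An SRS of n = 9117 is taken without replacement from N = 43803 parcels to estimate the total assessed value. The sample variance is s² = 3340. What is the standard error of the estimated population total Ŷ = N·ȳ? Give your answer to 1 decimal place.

Var(Ŷ) = N²·Var(ȳ) = N²·(1 − n/N)·s²/n.
f = 9117/43803 = 0.20813643; Var(ȳ) = 0.79186357·3340/9117 = 0.29009809.
Var(Ŷ) = 43803² · 0.29009809 = 5.5661202 × 10^8.
SE(Ŷ) = √(5.5661202 × 10^8) = 23592.6.

23592.6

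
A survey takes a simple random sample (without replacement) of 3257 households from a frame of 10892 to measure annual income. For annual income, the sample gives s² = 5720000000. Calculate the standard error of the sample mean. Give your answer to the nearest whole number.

1110

Under SRS without replacement, Var(ȳ) = (1 − f)·s²/n with f = n/N = 3257/10892 = 0.29902681.
Var(ȳ) = (1 − 0.29902681)·5720000000/3257 = 0.70097319·1.7562174 × 10^6 = 1.2310613 × 10^6.
SE(ȳ) = √(1.2310613 × 10^6) = 1110.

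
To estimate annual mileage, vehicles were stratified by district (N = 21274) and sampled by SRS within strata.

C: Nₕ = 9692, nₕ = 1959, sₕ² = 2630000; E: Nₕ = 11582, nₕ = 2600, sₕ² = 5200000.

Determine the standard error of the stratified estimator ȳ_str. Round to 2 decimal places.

26.12

Var(ȳ_str) = Σₕ Wₕ²(1 − fₕ)sₕ²/nₕ with Wₕ = Nₕ/N, N = 21274.
C: Wₕ = 0.45557958; term = 0.45557958²·(1 − 0.20212546)·2630000/1959 = 222.32301.
E: Wₕ = 0.54442042; term = 0.54442042²·(1 − 0.22448627)·5200000/2600 = 459.7146.
Sum = 682.03761.
SE = √(682.03761) = 26.12.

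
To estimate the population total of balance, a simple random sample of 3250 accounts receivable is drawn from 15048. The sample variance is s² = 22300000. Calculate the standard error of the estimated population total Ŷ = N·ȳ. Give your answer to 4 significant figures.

Var(Ŷ) = N²·Var(ȳ) = N²·(1 − n/N)·s²/n.
f = 3250/15048 = 0.21597554; Var(ȳ) = 0.78402446·22300000/3250 = 5379.614.
Var(Ŷ) = 15048² · 5379.614 = 1.2181722 × 10^12.
SE(Ŷ) = √(1.2181722 × 10^12) = 1.104 × 10^6.

1.104 × 10^6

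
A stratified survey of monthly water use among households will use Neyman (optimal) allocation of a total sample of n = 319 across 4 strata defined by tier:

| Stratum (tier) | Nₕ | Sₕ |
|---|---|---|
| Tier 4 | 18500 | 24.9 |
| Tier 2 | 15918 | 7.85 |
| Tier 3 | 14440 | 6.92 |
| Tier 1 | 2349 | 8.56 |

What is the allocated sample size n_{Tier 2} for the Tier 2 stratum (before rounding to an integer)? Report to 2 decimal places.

Neyman allocation: nₕ = n·NₕSₕ / Σⱼ NⱼSⱼ.
Σ NⱼSⱼ = 18500·24.9 + 15918·7.85 + 14440·6.92 + 2349·8.56 = 705638.54.
n_{Tier 2} = 319·15918·7.85 / 705638.54 = 56.49.

56.49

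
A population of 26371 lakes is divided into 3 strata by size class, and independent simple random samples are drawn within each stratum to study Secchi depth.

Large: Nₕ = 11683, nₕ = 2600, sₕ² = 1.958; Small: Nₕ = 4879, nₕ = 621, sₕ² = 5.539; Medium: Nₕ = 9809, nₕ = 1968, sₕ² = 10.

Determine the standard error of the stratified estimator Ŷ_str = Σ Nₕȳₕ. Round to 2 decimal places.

809.96

Var(Ŷ_str) = Σₕ Nₕ²(1 − fₕ)sₕ²/nₕ.
Large: 11683²·(1 − 2600/11683)·1.958/2600 = 79914.03.
Small: 4879²·(1 − 621/4879)·5.539/621 = 185300.35.
Medium: 9809²·(1 − 1968/9809)·10/1968 = 390814.88.
Sum = 656029.26.
SE = √(656029.26) = 809.96.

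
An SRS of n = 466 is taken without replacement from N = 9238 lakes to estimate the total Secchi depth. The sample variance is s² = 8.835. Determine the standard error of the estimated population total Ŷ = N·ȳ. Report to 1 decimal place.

1239.5

Var(Ŷ) = N²·Var(ȳ) = N²·(1 − n/N)·s²/n.
f = 466/9238 = 0.05044382; Var(ȳ) = 0.94955618·8.835/466 = 0.018002852.
Var(Ŷ) = 9238² · 0.018002852 = 1.536375 × 10^6.
SE(Ŷ) = √(1.536375 × 10^6) = 1239.5.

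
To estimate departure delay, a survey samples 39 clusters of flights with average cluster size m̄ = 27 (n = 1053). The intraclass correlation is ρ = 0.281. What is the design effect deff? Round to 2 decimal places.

8.31

deff = 1 + (27 − 1)·0.281 = 1 + 7.306 = 8.306.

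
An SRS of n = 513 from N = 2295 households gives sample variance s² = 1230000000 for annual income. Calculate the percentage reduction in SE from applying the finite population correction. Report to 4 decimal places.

f = n/N = 513/2295 = 0.22352941.
SE_no-fpc = √(s²/n) = 1548.4382; SE_fpc = √((1−f)s²/n) = 1364.4461.
Ratio = √(1−f) = 0.88117569. Reduction = 100·(1 − 0.88117569) = 11.8824%.

11.8824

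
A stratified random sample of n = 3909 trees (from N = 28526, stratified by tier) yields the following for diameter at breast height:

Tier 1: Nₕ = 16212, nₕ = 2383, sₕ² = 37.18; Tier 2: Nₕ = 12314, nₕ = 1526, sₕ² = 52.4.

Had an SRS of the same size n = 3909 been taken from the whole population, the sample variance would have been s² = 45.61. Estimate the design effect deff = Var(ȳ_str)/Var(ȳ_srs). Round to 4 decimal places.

Var(ȳ_str) = Σ Wₕ²(1−fₕ)sₕ²/nₕ with Wₕ = Nₕ/28526:
  Tier 1: (16212/28526)²·(1−2383/16212)·37.18/2383 = 0.0042986388
  Tier 2: (12314/28526)²·(1−1526/12314)·52.4/1526 = 0.0056057675
  → Var(ȳ_str) = 0.0099044063.
Var(ȳ_srs) = (1 − 3909/28526)·45.61/3909 = 0.010069054.
deff = 0.0099044063 / 0.010069054 = 0.9836.

0.9836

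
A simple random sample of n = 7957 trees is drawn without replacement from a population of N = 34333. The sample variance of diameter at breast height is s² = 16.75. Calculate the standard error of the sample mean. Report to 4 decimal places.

0.0402

Under SRS without replacement, Var(ȳ) = (1 − f)·s²/n with f = n/N = 7957/34333 = 0.23175953.
Var(ȳ) = (1 − 0.23175953)·16.75/7957 = 0.76824047·0.0021050647 = 0.0016171959.
SE(ȳ) = √(0.0016171959) = 0.0402.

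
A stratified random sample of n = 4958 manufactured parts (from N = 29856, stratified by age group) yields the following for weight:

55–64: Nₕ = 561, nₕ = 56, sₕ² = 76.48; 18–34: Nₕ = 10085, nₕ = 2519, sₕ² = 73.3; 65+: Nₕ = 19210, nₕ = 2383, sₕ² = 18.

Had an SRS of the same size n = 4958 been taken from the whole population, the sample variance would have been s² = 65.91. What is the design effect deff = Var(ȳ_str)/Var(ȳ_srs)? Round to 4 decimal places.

Var(ȳ_str) = Σ Wₕ²(1−fₕ)sₕ²/nₕ with Wₕ = Nₕ/29856:
  55–64: (561/29856)²·(1−56/561)·76.48/56 = 4.3406108 × 10^-4
  18–34: (10085/29856)²·(1−2519/10085)·73.3/2519 = 0.0024908915
  65+: (19210/29856)²·(1−2383/19210)·18/2383 = 0.0027391718
  → Var(ȳ_str) = 0.0056641244.
Var(ȳ_srs) = (1 − 4958/29856)·65.91/4958 = 0.01108607.
deff = 0.0056641244 / 0.01108607 = 0.5109.

0.5109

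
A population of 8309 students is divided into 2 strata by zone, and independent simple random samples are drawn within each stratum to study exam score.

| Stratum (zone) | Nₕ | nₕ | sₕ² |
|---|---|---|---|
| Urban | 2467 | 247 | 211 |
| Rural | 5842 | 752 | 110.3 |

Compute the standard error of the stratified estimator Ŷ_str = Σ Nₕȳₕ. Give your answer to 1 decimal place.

Var(Ŷ_str) = Σₕ Nₕ²(1 − fₕ)sₕ²/nₕ.
Urban: 2467²·(1 − 247/2467)·211/247 = 4.6785107 × 10^6.
Rural: 5842²·(1 − 752/5842)·110.3/752 = 4.3615113 × 10^6.
Sum = 9.040022 × 10^6.
SE = √(9.040022 × 10^6) = 3006.7.

3006.7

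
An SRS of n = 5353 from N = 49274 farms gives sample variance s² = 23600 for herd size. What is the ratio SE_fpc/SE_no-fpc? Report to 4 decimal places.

f = n/N = 5353/49274 = 0.10863742.
SE_no-fpc = √(s²/n) = 2.0997006; SE_fpc = √((1−f)s²/n) = 1.9823694.
Ratio = √(1−f) = 0.94412001.

0.9441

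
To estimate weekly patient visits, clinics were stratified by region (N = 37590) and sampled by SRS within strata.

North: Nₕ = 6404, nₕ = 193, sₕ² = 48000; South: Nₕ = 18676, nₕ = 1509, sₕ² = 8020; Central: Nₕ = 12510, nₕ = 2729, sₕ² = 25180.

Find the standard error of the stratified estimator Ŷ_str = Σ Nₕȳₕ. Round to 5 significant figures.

112810

Var(Ŷ_str) = Σₕ Nₕ²(1 − fₕ)sₕ²/nₕ.
North: 6404²·(1 − 193/6404)·48000/193 = 9.8922887 × 10^9.
South: 18676²·(1 − 1509/18676)·8020/1509 = 1.7039757 × 10^9.
Central: 12510²·(1 − 2729/12510)·25180/2729 = 1.1289969 × 10^9.
Sum = 1.2725261 × 10^10.
SE = √(1.2725261 × 10^10) = 112810.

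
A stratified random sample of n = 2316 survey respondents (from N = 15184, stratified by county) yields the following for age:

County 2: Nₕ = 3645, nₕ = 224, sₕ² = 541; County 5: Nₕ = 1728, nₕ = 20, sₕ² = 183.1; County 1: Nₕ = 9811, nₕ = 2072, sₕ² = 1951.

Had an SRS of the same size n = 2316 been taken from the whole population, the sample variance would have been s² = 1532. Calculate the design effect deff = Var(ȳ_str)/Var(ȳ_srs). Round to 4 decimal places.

0.9952

Var(ȳ_str) = Σ Wₕ²(1−fₕ)sₕ²/nₕ with Wₕ = Nₕ/15184:
  County 2: (3645/15184)²·(1−224/3645)·541/224 = 0.13062535
  County 5: (1728/15184)²·(1−20/1728)·183.1/20 = 0.11719729
  County 1: (9811/15184)²·(1−2072/9811)·1951/2072 = 0.31009392
  → Var(ȳ_str) = 0.55791656.
Var(ȳ_srs) = (1 − 2316/15184)·1532/2316 = 0.56058964.
deff = 0.55791656 / 0.56058964 = 0.9952.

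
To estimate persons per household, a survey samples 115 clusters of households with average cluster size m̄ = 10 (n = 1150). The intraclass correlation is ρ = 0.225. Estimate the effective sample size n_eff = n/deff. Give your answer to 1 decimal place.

380.2

deff = 1 + (10 − 1)·0.225 = 1 + 2.025 = 3.025.
n_eff = 1150 / 3.025 = 380.2.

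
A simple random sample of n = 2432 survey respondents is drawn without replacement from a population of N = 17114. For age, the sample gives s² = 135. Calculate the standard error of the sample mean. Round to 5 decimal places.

0.21822

Under SRS without replacement, Var(ȳ) = (1 − f)·s²/n with f = n/N = 2432/17114 = 0.14210588.
Var(ȳ) = (1 − 0.14210588)·135/2432 = 0.85789412·0.055509868 = 0.04762159.
SE(ȳ) = √(0.04762159) = 0.21822.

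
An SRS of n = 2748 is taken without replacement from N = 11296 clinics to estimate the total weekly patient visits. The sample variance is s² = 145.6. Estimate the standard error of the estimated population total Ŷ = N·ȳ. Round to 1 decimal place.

2261.9

Var(Ŷ) = N²·Var(ȳ) = N²·(1 − n/N)·s²/n.
f = 2748/11296 = 0.24327195; Var(ȳ) = 0.75672805·145.6/2748 = 0.04009447.
Var(Ŷ) = 11296² · 0.04009447 = 5.116039 × 10^6.
SE(Ŷ) = √(5.116039 × 10^6) = 2261.9.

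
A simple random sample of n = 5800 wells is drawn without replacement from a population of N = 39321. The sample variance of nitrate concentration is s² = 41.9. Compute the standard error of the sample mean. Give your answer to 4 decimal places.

Under SRS without replacement, Var(ȳ) = (1 − f)·s²/n with f = n/N = 5800/39321 = 0.14750388.
Var(ȳ) = (1 − 0.14750388)·41.9/5800 = 0.85249612·0.0072241379 = 0.0061585496.
SE(ȳ) = √(0.0061585496) = 0.0785.

0.0785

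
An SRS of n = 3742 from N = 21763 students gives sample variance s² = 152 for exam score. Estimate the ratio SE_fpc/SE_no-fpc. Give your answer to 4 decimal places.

0.9100

f = n/N = 3742/21763 = 0.17194321.
SE_no-fpc = √(s²/n) = 0.20154401; SE_fpc = √((1−f)s²/n) = 0.18340027.
Ratio = √(1−f) = 0.90997626.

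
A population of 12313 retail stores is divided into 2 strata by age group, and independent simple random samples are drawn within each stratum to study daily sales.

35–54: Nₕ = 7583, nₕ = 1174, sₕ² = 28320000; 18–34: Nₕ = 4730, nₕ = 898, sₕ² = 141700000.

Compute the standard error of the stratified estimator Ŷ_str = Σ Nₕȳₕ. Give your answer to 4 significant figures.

2.008 × 10^6

Var(Ŷ_str) = Σₕ Nₕ²(1 − fₕ)sₕ²/nₕ.
35–54: 7583²·(1 − 1174/7583)·28320000/1174 = 1.1723478 × 10^12.
18–34: 4730²·(1 − 898/4730)·141700000/898 = 2.860093 × 10^12.
Sum = 4.0324408 × 10^12.
SE = √(4.0324408 × 10^12) = 2.008 × 10^6.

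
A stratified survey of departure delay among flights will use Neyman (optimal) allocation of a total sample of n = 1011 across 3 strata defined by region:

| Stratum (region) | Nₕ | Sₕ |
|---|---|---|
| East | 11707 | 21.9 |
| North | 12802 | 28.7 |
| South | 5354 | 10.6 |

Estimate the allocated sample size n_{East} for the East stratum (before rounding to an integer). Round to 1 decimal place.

380.9

Neyman allocation: nₕ = n·NₕSₕ / Σⱼ NⱼSⱼ.
Σ NⱼSⱼ = 11707·21.9 + 12802·28.7 + 5354·10.6 = 680553.1.
n_{East} = 1011·11707·21.9 / 680553.1 = 380.9.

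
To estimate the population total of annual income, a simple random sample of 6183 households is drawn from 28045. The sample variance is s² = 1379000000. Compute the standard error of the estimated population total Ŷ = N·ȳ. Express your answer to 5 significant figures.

Var(Ŷ) = N²·Var(ȳ) = N²·(1 − n/N)·s²/n.
f = 6183/28045 = 0.22046711; Var(ȳ) = 0.77953289·1379000000/6183 = 173859.92.
Var(Ŷ) = 28045² · 173859.92 = 1.3674466 × 10^14.
SE(Ŷ) = √(1.3674466 × 10^14) = 1.1694 × 10^7.

1.1694 × 10^7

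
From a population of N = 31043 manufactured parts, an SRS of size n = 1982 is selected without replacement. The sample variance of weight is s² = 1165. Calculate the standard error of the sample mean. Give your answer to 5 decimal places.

0.74180

Under SRS without replacement, Var(ȳ) = (1 − f)·s²/n with f = n/N = 1982/31043 = 0.06384692.
Var(ȳ) = (1 − 0.06384692)·1165/1982 = 0.93615308·0.58779011 = 0.55026152.
SE(ȳ) = √(0.55026152) = 0.74180.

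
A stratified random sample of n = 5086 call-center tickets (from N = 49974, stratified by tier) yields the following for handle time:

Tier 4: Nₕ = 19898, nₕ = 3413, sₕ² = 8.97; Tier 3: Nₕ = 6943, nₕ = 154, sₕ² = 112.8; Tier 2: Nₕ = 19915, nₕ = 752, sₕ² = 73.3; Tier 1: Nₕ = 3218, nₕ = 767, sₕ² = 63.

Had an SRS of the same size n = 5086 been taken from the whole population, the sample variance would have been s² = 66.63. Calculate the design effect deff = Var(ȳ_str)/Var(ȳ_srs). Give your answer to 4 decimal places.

2.4920

Var(ȳ_str) = Σ Wₕ²(1−fₕ)sₕ²/nₕ with Wₕ = Nₕ/49974:
  Tier 4: (19898/49974)²·(1−3413/19898)·8.97/3413 = 3.4519644 × 10^-4
  Tier 3: (6943/49974)²·(1−154/6943)·112.8/154 = 0.013824618
  Tier 2: (19915/49974)²·(1−752/19915)·73.3/752 = 0.014895042
  Tier 1: (3218/49974)²·(1−767/3218)·63/767 = 2.5940976 × 10^-4
  → Var(ȳ_str) = 0.029324266.
Var(ȳ_srs) = (1 − 5086/49974)·66.63/5086 = 0.011767375.
deff = 0.029324266 / 0.011767375 = 2.4920.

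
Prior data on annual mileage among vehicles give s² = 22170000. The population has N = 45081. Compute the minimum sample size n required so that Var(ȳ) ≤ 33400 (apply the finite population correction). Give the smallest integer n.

Without fpc, n₀ = s²/D = 22170000/33400 = 663.7725.
With fpc, (1 − n/N)·s²/n ≤ D requires n ≥ n₀/(1 + n₀/N) = 663.7725/(1 + 663.7725/45081) = 654.1409.
Rounding up, n = 655.

655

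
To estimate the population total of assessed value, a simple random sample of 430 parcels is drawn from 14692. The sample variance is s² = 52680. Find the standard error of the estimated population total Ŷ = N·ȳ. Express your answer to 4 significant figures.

160200

Var(Ŷ) = N²·Var(ȳ) = N²·(1 − n/N)·s²/n.
f = 430/14692 = 0.02926763; Var(ȳ) = 0.97073237·52680/430 = 118.926.
Var(Ŷ) = 14692² · 118.926 = 2.5670756 × 10^10.
SE(Ŷ) = √(2.5670756 × 10^10) = 160200.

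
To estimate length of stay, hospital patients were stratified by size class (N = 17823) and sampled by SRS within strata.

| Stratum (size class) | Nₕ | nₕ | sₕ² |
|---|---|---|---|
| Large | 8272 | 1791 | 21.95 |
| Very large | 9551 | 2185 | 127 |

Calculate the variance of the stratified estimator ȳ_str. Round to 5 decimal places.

Var(ȳ_str) = Σₕ Wₕ²(1 − fₕ)sₕ²/nₕ with Wₕ = Nₕ/N, N = 17823.
Large: Wₕ = 0.46411940; term = 0.46411940²·(1 − 0.21651354)·21.95/1791 = 0.0020683778.
Very large: Wₕ = 0.53588060; term = 0.53588060²·(1 − 0.22877186)·127/2185 = 0.012872747.
Sum = 0.014941125.

0.01494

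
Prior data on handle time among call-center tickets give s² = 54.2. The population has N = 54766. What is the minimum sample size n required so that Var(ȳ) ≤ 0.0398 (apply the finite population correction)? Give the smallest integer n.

Without fpc, n₀ = s²/D = 54.2/0.0398 = 1361.8090.
With fpc, (1 − n/N)·s²/n ≤ D requires n ≥ n₀/(1 + n₀/N) = 1361.8090/(1 + 1361.8090/54766) = 1328.7679.
Rounding up, n = 1329.

1329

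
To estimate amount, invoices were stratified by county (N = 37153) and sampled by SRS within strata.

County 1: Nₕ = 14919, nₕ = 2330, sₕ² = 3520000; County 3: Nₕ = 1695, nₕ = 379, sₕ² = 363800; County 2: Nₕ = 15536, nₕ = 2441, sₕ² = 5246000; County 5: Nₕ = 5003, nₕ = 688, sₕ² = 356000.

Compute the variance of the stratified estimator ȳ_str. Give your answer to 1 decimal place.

532.0

Var(ȳ_str) = Σₕ Wₕ²(1 − fₕ)sₕ²/nₕ with Wₕ = Nₕ/N, N = 37153.
County 1: Wₕ = 0.40155573; term = 0.40155573²·(1 − 0.15617669)·3520000/2330 = 205.55588.
County 3: Wₕ = 0.04562216; term = 0.04562216²·(1 − 0.22359882)·363800/379 = 1.5511768.
County 2: Wₕ = 0.41816273; term = 0.41816273²·(1 − 0.15711895)·5246000/2441 = 316.7506.
County 5: Wₕ = 0.13465938; term = 0.13465938²·(1 − 0.13751749)·356000/688 = 8.0925443.
Sum = 531.9502.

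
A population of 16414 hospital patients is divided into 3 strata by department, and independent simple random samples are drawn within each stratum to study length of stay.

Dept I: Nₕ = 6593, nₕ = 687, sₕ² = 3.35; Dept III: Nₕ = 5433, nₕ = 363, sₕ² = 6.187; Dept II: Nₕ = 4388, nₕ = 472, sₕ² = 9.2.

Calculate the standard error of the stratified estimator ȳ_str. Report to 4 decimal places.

0.0607

Var(ȳ_str) = Σₕ Wₕ²(1 − fₕ)sₕ²/nₕ with Wₕ = Nₕ/N, N = 16414.
Dept I: Wₕ = 0.40166931; term = 0.40166931²·(1 − 0.10420143)·3.35/687 = 7.0475105 × 10^-4.
Dept III: Wₕ = 0.33099793; term = 0.33099793²·(1 − 0.06681391)·6.187/363 = 0.0017425783.
Dept II: Wₕ = 0.26733276; term = 0.26733276²·(1 − 0.10756609)·9.2/472 = 0.0012431578.
Sum = 0.0036904872.
SE = √(0.0036904872) = 0.0607.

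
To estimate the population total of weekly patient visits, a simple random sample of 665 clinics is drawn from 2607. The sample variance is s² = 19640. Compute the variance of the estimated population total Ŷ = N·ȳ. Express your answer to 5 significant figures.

Var(Ŷ) = N²·Var(ȳ) = N²·(1 − n/N)·s²/n.
f = 665/2607 = 0.25508247; Var(ȳ) = 0.74491753·19640/665 = 22.000271.
Var(Ŷ) = 2607² · 22.000271 = 1.4952372 × 10^8.

1.4952 × 10^8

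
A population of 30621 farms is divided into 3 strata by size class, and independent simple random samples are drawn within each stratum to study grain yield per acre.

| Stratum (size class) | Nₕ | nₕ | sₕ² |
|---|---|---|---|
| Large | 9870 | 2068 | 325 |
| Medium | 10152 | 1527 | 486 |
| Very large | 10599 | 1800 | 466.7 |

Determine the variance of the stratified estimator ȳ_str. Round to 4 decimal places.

Var(ȳ_str) = Σₕ Wₕ²(1 − fₕ)sₕ²/nₕ with Wₕ = Nₕ/N, N = 30621.
Large: Wₕ = 0.32232781; term = 0.32232781²·(1 − 0.20952381)·325/2068 = 0.012906759.
Medium: Wₕ = 0.33153718; term = 0.33153718²·(1 − 0.15041371)·486/1527 = 0.029721396.
Very large: Wₕ = 0.34613501; term = 0.34613501²·(1 − 0.16982734)·466.7/1800 = 0.025788422.
Sum = 0.068416577.

0.0684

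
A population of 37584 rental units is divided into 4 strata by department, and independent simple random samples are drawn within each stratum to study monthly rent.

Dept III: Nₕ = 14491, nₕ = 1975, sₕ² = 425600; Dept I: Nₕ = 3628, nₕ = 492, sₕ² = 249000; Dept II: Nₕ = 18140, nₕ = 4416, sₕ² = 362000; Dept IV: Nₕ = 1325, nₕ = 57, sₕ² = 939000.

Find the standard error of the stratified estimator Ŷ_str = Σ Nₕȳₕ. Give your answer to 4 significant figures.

304800

Var(Ŷ_str) = Σₕ Nₕ²(1 − fₕ)sₕ²/nₕ.
Dept III: 14491²·(1 − 1975/14491)·425600/1975 = 3.9083948 × 10^10.
Dept I: 3628²·(1 − 492/3628)·249000/492 = 5.7580784 × 10^9.
Dept II: 18140²·(1 − 4416/18140)·362000/4416 = 2.0407861 × 10^10.
Dept IV: 1325²·(1 − 57/1325)·939000/57 = 2.7677437 × 10^10.
Sum = 9.2927324 × 10^10.
SE = √(9.2927324 × 10^10) = 304800.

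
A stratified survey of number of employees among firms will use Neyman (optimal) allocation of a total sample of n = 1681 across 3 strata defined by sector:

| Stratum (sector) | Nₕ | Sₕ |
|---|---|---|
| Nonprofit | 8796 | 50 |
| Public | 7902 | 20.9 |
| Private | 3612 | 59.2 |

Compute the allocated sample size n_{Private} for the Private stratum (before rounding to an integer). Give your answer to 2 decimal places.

Neyman allocation: nₕ = n·NₕSₕ / Σⱼ NⱼSⱼ.
Σ NⱼSⱼ = 8796·50 + 7902·20.9 + 3612·59.2 = 818782.2.
n_{Private} = 1681·3612·59.2 / 818782.2 = 439.00.

439.00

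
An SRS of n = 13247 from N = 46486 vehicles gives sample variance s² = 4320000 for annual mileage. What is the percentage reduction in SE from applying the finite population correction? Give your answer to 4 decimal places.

f = n/N = 13247/46486 = 0.28496752.
SE_no-fpc = √(s²/n) = 18.05856; SE_fpc = √((1−f)s²/n) = 15.270245.
Ratio = √(1−f) = 0.84559593. Reduction = 100·(1 − 0.84559593) = 15.4404%.

15.4404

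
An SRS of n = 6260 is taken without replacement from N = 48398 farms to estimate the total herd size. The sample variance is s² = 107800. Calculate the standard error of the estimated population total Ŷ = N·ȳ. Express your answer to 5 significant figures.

Var(Ŷ) = N²·Var(ȳ) = N²·(1 − n/N)·s²/n.
f = 6260/48398 = 0.12934419; Var(ȳ) = 0.87065581·107800/6260 = 14.993083.
Var(Ŷ) = 48398² · 14.993083 = 3.5119294 × 10^10.
SE(Ŷ) = √(3.5119294 × 10^10) = 187400.

187400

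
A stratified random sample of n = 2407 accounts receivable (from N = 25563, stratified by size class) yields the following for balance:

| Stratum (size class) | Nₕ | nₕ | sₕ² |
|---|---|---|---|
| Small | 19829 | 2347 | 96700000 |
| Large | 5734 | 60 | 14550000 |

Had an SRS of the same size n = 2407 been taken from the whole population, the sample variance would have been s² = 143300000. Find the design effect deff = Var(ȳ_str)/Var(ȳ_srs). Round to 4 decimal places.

Var(ȳ_str) = Σ Wₕ²(1−fₕ)sₕ²/nₕ with Wₕ = Nₕ/25563:
  Small: (19829/25563)²·(1−2347/19829)·96700000/2347 = 21856.553
  Large: (5734/25563)²·(1−60/5734)·14550000/60 = 12073.554
  → Var(ȳ_str) = 33930.107.
Var(ȳ_srs) = (1 − 2407/25563)·143300000/2407 = 53928.932.
deff = 33930.107 / 53928.932 = 0.6292.

0.6292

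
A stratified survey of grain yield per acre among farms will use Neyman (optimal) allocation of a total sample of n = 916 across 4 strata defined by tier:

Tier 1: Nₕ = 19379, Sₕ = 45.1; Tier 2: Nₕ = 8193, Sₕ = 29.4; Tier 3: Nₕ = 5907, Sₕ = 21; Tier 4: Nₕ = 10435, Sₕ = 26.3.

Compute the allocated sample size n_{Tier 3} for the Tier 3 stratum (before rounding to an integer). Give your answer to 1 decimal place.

75.1

Neyman allocation: nₕ = n·NₕSₕ / Σⱼ NⱼSⱼ.
Σ NⱼSⱼ = 19379·45.1 + 8193·29.4 + 5907·21 + 10435·26.3 = 1.5133546 × 10^6.
n_{Tier 3} = 916·5907·21 / (1.5133546 × 10^6) = 75.1.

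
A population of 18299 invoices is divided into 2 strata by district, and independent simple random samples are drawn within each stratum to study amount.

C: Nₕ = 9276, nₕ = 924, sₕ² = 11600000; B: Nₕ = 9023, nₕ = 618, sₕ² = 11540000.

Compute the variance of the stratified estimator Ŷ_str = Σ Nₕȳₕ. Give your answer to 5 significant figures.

2.3887 × 10^12

Var(Ŷ_str) = Σₕ Nₕ²(1 − fₕ)sₕ²/nₕ.
C: 9276²·(1 − 924/9276)·11600000/924 = 9.7260667 × 10^11.
B: 9023²·(1 − 618/9023)·11540000/618 = 1.4161394 × 10^12.
Sum = 2.3887461 × 10^12.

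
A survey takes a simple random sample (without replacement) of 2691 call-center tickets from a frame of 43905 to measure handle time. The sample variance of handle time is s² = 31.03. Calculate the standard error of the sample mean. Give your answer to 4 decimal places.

0.1040

Under SRS without replacement, Var(ȳ) = (1 − f)·s²/n with f = n/N = 2691/43905 = 0.06129142.
Var(ȳ) = (1 − 0.06129142)·31.03/2691 = 0.93870858·0.011531029 = 0.010824276.
SE(ȳ) = √(0.010824276) = 0.1040.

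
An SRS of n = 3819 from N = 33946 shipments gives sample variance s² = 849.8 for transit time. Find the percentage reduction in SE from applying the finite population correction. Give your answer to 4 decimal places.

f = n/N = 3819/33946 = 0.11250221.
SE_no-fpc = √(s²/n) = 0.47171918; SE_fpc = √((1−f)s²/n) = 0.44439296.
Ratio = √(1−f) = 0.94207101. Reduction = 100·(1 − 0.94207101) = 5.7929%.

5.7929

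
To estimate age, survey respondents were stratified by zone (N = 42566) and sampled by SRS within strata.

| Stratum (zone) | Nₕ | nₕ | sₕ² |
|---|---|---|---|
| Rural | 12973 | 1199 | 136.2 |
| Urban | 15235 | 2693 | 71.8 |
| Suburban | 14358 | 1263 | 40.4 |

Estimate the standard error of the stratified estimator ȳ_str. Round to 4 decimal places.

0.1253

Var(ȳ_str) = Σₕ Wₕ²(1 − fₕ)sₕ²/nₕ with Wₕ = Nₕ/N, N = 42566.
Rural: Wₕ = 0.30477376; term = 0.30477376²·(1 − 0.09242272)·136.2/1199 = 0.0095762768.
Urban: Wₕ = 0.35791477; term = 0.35791477²·(1 − 0.17676403)·71.8/2693 = 0.0028117174.
Suburban: Wₕ = 0.33731147; term = 0.33731147²·(1 − 0.08796490)·40.4/1263 = 0.0033193403.
Sum = 0.015707335.
SE = √(0.015707335) = 0.1253.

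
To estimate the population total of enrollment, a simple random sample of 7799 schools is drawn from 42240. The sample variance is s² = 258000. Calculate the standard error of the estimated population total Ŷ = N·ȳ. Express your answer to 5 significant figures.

Var(Ŷ) = N²·Var(ȳ) = N²·(1 − n/N)·s²/n.
f = 7799/42240 = 0.18463542; Var(ȳ) = 0.81536458·258000/7799 = 26.97321.
Var(Ŷ) = 42240² · 26.97321 = 4.8126076 × 10^10.
SE(Ŷ) = √(4.8126076 × 10^10) = 219380.

219380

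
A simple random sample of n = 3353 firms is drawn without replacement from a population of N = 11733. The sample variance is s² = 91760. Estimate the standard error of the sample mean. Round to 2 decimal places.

Under SRS without replacement, Var(ȳ) = (1 − f)·s²/n with f = n/N = 3353/11733 = 0.28577516.
Var(ȳ) = (1 − 0.28577516)·91760/3353 = 0.71422484·27.366537 = 19.545861.
SE(ȳ) = √(19.545861) = 4.42.

4.42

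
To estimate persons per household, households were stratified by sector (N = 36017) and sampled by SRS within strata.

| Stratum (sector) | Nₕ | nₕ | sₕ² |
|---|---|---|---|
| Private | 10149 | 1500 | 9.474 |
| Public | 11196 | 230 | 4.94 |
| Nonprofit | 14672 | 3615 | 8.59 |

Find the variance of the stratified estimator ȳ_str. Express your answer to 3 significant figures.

0.00276

Var(ȳ_str) = Σₕ Wₕ²(1 − fₕ)sₕ²/nₕ with Wₕ = Nₕ/N, N = 36017.
Private: Wₕ = 0.28178360; term = 0.28178360²·(1 − 0.14779781)·9.474/1500 = 4.2738197 × 10^-4.
Public: Wₕ = 0.31085321; term = 0.31085321²·(1 − 0.02054305)·4.94/230 = 0.0020328024.
Nonprofit: Wₕ = 0.40736319; term = 0.40736319²·(1 − 0.24638768)·8.59/3615 = 2.9716415 × 10^-4.
Sum = 0.0027573485.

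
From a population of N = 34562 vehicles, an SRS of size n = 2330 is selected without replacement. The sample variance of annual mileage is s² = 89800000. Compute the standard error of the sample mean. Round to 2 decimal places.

189.59

Under SRS without replacement, Var(ȳ) = (1 − f)·s²/n with f = n/N = 2330/34562 = 0.06741508.
Var(ȳ) = (1 − 0.06741508)·89800000/2330 = 0.93258492·38540.773 = 35942.543.
SE(ȳ) = √(35942.543) = 189.59.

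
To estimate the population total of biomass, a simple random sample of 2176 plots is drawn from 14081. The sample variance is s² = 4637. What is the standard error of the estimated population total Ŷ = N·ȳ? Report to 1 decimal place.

Var(Ŷ) = N²·Var(ȳ) = N²·(1 − n/N)·s²/n.
f = 2176/14081 = 0.15453448; Var(ȳ) = 0.84546552·4637/2176 = 1.8016653.
Var(Ŷ) = 14081² · 1.8016653 = 3.572244 × 10^8.
SE(Ŷ) = √(3.572244 × 10^8) = 18900.4.

18900.4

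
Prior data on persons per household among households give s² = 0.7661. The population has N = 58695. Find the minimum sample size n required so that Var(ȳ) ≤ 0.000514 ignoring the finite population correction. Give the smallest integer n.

Without fpc, n₀ = s²/D = 0.7661/0.000514 = 1490.4669.
Rounding up, n = 1491.

1491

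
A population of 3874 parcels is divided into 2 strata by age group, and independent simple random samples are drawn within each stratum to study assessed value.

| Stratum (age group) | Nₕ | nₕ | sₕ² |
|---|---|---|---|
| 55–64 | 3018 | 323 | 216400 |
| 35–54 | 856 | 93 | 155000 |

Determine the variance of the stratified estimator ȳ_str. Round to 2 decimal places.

Var(ȳ_str) = Σₕ Wₕ²(1 − fₕ)sₕ²/nₕ with Wₕ = Nₕ/N, N = 3874.
55–64: Wₕ = 0.77903975; term = 0.77903975²·(1 − 0.10702452)·216400/323 = 363.08935.
35–54: Wₕ = 0.22096025; term = 0.22096025²·(1 − 0.10864486)·155000/93 = 72.531694.
Sum = 435.62104.

435.62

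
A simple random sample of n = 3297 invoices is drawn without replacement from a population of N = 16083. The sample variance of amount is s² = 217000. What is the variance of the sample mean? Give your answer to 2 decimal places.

52.32

Under SRS without replacement, Var(ȳ) = (1 − f)·s²/n with f = n/N = 3297/16083 = 0.20499907.
Var(ȳ) = (1 − 0.20499907)·217000/3297 = 0.79500093·65.81741 = 52.324902.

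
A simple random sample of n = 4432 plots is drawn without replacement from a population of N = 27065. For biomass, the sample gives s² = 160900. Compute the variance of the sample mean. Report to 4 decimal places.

30.3592

Under SRS without replacement, Var(ȳ) = (1 − f)·s²/n with f = n/N = 4432/27065 = 0.16375393.
Var(ȳ) = (1 − 0.16375393)·160900/4432 = 0.83624607·36.304152 = 30.359204.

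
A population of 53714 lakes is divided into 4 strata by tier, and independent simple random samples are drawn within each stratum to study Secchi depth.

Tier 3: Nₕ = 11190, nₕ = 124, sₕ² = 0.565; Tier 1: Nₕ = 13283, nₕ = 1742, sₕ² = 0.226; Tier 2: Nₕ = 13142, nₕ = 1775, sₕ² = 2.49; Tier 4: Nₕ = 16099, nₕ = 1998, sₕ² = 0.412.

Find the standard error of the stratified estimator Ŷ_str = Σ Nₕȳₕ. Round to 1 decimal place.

Var(Ŷ_str) = Σₕ Nₕ²(1 − fₕ)sₕ²/nₕ.
Tier 3: 11190²·(1 − 124/11190)·0.565/124 = 564218.75.
Tier 1: 13283²·(1 − 1742/13283)·0.226/1742 = 19888.403.
Tier 2: 13142²·(1 − 1775/13142)·2.49/1775 = 209559.96.
Tier 4: 16099²·(1 − 1998/16099)·0.412/1998 = 46811.283.
Sum = 840478.4.
SE = √(840478.4) = 916.8.

916.8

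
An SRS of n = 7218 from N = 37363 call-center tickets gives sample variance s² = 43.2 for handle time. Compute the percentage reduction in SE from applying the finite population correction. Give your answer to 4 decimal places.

f = n/N = 7218/37363 = 0.19318577.
SE_no-fpc = √(s²/n) = 0.077363024; SE_fpc = √((1−f)s²/n) = 0.069489664.
Ratio = √(1−f) = 0.89822838. Reduction = 100·(1 − 0.89822838) = 10.1772%.

10.1772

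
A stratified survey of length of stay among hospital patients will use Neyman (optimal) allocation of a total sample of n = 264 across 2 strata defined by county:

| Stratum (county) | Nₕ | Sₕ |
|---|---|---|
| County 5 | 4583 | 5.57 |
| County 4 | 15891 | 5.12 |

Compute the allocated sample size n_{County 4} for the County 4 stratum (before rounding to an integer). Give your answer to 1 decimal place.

201.0

Neyman allocation: nₕ = n·NₕSₕ / Σⱼ NⱼSⱼ.
Σ NⱼSⱼ = 4583·5.57 + 15891·5.12 = 106889.23.
n_{County 4} = 264·15891·5.12 / 106889.23 = 201.0.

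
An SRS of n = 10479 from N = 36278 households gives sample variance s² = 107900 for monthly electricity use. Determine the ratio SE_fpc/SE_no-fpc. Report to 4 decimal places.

0.8433

f = n/N = 10479/36278 = 0.28885275.
SE_no-fpc = √(s²/n) = 3.2088602; SE_fpc = √((1−f)s²/n) = 2.7060173.
Ratio = √(1−f) = 0.84329547.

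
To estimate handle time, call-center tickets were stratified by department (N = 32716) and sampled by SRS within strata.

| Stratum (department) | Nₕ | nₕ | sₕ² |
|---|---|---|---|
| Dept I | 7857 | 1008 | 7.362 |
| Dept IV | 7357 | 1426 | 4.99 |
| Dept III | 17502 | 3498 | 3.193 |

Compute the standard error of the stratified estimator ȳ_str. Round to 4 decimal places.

0.0268

Var(ȳ_str) = Σₕ Wₕ²(1 − fₕ)sₕ²/nₕ with Wₕ = Nₕ/N, N = 32716.
Dept I: Wₕ = 0.24015772; term = 0.24015772²·(1 − 0.12829324)·7.362/1008 = 3.6719673 × 10^-4.
Dept IV: Wₕ = 0.22487468; term = 0.22487468²·(1 − 0.19382901)·4.99/1426 = 1.4265576 × 10^-4.
Dept III: Wₕ = 0.53496760; term = 0.53496760²·(1 − 0.19986287)·3.193/3498 = 2.0902513 × 10^-4.
Sum = 7.1887762 × 10^-4.
SE = √(7.1887762 × 10^-4) = 0.0268.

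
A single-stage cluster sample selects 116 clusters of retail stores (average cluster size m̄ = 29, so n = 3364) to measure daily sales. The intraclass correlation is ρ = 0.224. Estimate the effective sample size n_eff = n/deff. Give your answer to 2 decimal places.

462.60

deff = 1 + (29 − 1)·0.224 = 1 + 6.272 = 7.272.
n_eff = 3364 / 7.272 = 462.60.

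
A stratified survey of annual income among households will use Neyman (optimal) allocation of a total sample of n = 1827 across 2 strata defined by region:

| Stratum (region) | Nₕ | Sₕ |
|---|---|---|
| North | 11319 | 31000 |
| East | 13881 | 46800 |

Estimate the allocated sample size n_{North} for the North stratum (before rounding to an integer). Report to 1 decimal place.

Neyman allocation: nₕ = n·NₕSₕ / Σⱼ NⱼSⱼ.
Σ NⱼSⱼ = 11319·31000 + 13881·46800 = 1.0005198 × 10^9.
n_{North} = 1827·11319·31000 / (1.0005198 × 10^9) = 640.7.

640.7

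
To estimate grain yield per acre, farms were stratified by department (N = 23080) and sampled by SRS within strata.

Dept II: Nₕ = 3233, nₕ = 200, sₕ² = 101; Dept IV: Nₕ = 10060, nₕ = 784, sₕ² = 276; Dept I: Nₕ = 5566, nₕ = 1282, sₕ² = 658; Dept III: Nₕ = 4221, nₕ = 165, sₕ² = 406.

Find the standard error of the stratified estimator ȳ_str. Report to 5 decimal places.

Var(ȳ_str) = Σₕ Wₕ²(1 − fₕ)sₕ²/nₕ with Wₕ = Nₕ/N, N = 23080.
Dept II: Wₕ = 0.14007799; term = 0.14007799²·(1 − 0.06186205)·101/200 = 0.0092960379.
Dept IV: Wₕ = 0.43587522; term = 0.43587522²·(1 − 0.07793241)·276/784 = 0.061670878.
Dept I: Wₕ = 0.24116118; term = 0.24116118²·(1 − 0.23032699)·658/1282 = 0.02297518.
Dept III: Wₕ = 0.18288562; term = 0.18288562²·(1 − 0.03909026)·406/165 = 0.079083117.
Sum = 0.17302521.
SE = √(0.17302521) = 0.41596.

0.41596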